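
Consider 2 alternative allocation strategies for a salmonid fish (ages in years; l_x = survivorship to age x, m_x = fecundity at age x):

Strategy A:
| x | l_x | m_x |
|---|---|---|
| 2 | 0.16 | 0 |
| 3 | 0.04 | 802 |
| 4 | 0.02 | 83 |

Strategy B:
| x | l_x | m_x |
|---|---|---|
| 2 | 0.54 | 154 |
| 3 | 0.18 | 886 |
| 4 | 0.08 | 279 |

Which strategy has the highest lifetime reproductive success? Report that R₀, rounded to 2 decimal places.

264.96

Strategy A: R₀ = 0.16×0 + 0.04×802 + 0.02×83 = 33.7400
Strategy B: R₀ = 0.54×154 + 0.18×886 + 0.08×279 = 264.9600
Highest R₀: strategy B with 264.9600.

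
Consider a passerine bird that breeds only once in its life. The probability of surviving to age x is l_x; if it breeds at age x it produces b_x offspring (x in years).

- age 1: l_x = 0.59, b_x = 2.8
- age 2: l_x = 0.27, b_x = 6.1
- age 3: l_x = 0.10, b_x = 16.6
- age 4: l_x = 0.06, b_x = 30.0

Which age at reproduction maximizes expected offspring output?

4

Expected offspring if breeding at age x = l_x × b_x:
  age 1: 0.59 × 2.8 = 1.652
  age 2: 0.27 × 6.1 = 1.647
  age 3: 0.10 × 16.6 = 1.660
  age 4: 0.06 × 30.0 = 1.800
Maximum at age 4 (1.800).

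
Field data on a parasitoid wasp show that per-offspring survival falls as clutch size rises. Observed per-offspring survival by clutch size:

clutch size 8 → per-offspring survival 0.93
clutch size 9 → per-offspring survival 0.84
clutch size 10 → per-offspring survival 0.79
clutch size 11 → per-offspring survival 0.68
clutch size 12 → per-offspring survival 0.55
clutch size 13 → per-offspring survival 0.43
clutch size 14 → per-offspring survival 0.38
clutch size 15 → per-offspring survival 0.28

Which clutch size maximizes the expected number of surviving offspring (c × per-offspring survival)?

10

Expected surviving offspring = c × s(c):
  c=8: 8 × 0.93 = 7.440
  c=9: 9 × 0.84 = 7.560
  c=10: 10 × 0.79 = 7.900
  c=11: 11 × 0.68 = 7.480
  c=12: 12 × 0.55 = 6.600
  c=13: 13 × 0.43 = 5.590
  c=14: 14 × 0.38 = 5.320
  c=15: 15 × 0.28 = 4.200
Maximum at c = 10 (7.900 surviving offspring).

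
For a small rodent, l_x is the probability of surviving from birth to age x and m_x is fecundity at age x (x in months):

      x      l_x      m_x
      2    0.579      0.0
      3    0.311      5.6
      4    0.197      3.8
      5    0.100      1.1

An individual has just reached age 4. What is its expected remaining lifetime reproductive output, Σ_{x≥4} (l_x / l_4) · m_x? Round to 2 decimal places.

4.36

l_4 = 0.197. Conditional survival from age 4 to x is l_x / l_4.
  x=4: (0.197/0.197) × 3.8 = 3.8000
  x=5: (0.100/0.197) × 1.1 = 0.5584
Sum = 3.8000 + 0.5584 = 4.3584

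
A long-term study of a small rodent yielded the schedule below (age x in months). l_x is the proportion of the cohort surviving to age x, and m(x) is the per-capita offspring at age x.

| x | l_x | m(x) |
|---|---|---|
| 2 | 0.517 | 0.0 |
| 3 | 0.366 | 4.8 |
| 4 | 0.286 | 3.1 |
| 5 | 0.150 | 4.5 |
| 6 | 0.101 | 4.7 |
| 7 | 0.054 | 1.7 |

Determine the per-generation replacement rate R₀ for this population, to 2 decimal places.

3.88

R₀ = Σ l_x m(x):
  age 2: 0.517 × 0.0 = 0.0000
  age 3: 0.366 × 4.8 = 1.7568
  age 4: 0.286 × 3.1 = 0.8866
  age 5: 0.150 × 4.5 = 0.6750
  age 6: 0.101 × 4.7 = 0.4747
  age 7: 0.054 × 1.7 = 0.0918
R₀ = 0.0000 + 1.7568 + 0.8866 + 0.6750 + 0.4747 + 0.0918 = 3.8849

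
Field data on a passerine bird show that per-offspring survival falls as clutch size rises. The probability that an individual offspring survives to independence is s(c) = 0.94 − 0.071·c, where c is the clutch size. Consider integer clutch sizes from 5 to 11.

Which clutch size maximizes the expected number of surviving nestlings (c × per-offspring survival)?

7

Expected surviving nestlings = c × s(c):
  c=5: 5 × 0.585 = 2.925
  c=6: 6 × 0.514 = 3.084
  c=7: 7 × 0.443 = 3.101
  c=8: 8 × 0.372 = 2.976
  c=9: 9 × 0.301 = 2.709
  c=10: 10 × 0.230 = 2.300
  c=11: 11 × 0.159 = 1.749
Maximum at c = 7 (3.101 surviving nestlings).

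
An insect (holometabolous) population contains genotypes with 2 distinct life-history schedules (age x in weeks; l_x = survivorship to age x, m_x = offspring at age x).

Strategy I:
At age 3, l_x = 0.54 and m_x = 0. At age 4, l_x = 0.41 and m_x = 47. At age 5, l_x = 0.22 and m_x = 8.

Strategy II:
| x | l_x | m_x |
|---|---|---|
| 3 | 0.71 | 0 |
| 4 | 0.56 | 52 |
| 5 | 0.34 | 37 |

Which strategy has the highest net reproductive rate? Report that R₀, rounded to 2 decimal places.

41.70

Strategy I: R₀ = 0.54×0 + 0.41×47 + 0.22×8 = 21.0300
Strategy II: R₀ = 0.71×0 + 0.56×52 + 0.34×37 = 41.7000
Highest R₀: strategy II with 41.7000.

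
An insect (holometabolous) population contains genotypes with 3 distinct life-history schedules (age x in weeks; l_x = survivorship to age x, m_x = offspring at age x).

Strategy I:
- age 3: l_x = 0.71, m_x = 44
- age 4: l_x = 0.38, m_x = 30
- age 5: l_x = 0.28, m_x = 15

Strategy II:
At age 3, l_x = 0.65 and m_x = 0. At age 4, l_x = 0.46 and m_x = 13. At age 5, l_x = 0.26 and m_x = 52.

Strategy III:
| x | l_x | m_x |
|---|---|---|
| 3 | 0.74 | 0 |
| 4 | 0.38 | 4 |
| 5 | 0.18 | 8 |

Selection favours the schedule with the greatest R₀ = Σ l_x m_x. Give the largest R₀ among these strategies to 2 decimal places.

46.84

Strategy I: R₀ = 0.71×44 + 0.38×30 + 0.28×15 = 46.8400
Strategy II: R₀ = 0.65×0 + 0.46×13 + 0.26×52 = 19.5000
Strategy III: R₀ = 0.74×0 + 0.38×4 + 0.18×8 = 2.9600
Highest R₀: strategy I with 46.8400.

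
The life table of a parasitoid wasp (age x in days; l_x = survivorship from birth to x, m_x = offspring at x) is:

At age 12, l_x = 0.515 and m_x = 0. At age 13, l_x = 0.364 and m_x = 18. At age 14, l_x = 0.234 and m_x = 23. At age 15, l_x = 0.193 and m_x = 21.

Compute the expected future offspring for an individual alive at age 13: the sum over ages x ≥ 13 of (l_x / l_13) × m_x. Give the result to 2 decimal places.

l_13 = 0.364. Conditional survival from age 13 to x is l_x / l_13.
  x=13: (0.364/0.364) × 18 = 18.0000
  x=14: (0.234/0.364) × 23 = 14.7857
  x=15: (0.193/0.364) × 21 = 11.1346
Sum = 18.0000 + 14.7857 + 11.1346 = 43.9203

43.92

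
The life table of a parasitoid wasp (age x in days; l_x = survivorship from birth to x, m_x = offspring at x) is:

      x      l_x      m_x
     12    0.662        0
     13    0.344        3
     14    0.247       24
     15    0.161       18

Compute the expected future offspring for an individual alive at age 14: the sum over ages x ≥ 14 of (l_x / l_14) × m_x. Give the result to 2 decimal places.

35.73

l_14 = 0.247. Conditional survival from age 14 to x is l_x / l_14.
  x=14: (0.247/0.247) × 24 = 24.0000
  x=15: (0.161/0.247) × 18 = 11.7328
Sum = 24.0000 + 11.7328 = 35.7328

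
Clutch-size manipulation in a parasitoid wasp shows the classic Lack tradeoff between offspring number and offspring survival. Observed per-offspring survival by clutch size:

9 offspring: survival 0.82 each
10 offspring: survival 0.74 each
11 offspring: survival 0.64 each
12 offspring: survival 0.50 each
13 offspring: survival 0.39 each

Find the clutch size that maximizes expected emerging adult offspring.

Expected emerging adult offspring = c × s(c):
  c=9: 9 × 0.82 = 7.380
  c=10: 10 × 0.74 = 7.400
  c=11: 11 × 0.64 = 7.040
  c=12: 12 × 0.50 = 6.000
  c=13: 13 × 0.39 = 5.070
Maximum at c = 10 (7.400 emerging adult offspring).

10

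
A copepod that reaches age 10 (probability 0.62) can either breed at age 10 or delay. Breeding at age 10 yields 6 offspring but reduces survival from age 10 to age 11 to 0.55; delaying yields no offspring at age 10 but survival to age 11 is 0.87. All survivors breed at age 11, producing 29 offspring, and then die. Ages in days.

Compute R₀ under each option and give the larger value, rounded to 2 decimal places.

breed at age 10: R₀ = 0.62 × (6 + 0.55 × 29) = 0.62 × 21.9500 = 13.6090
delay to age 11: R₀ = 0.62 × (0.87 × 29) = 0.62 × 25.2300 = 15.6426
Higher: delay to age 11 (15.6426).

15.64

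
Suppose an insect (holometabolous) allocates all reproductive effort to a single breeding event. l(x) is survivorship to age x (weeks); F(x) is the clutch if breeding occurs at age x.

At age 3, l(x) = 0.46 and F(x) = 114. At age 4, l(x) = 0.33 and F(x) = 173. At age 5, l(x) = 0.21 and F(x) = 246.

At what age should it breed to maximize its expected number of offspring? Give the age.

Expected offspring if breeding at age x = l(x) × F(x):
  age 3: 0.46 × 114 = 52.440
  age 4: 0.33 × 173 = 57.090
  age 5: 0.21 × 246 = 51.660
Maximum at age 4 (57.090).

4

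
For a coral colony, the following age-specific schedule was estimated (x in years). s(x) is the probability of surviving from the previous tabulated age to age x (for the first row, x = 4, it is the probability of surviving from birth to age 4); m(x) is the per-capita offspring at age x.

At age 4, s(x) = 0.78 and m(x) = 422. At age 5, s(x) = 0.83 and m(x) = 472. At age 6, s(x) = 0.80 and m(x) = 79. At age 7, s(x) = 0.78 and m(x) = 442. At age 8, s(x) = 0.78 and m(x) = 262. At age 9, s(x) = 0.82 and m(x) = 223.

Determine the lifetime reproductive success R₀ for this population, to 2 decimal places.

994.38

Survivorship from birth: l_x = s_4·s_5·…·s_x.
  l_4 = 0.78000
  l_5 = 0.64740
  l_6 = 0.51792
  l_7 = 0.40398
  l_8 = 0.31510
  l_9 = 0.25838
R₀ = Σ l_x m(x):
  age 4: 0.78000 × 422 = 329.1600
  age 5: 0.64740 × 472 = 305.5728
  age 6: 0.51792 × 79 = 40.9157
  age 7: 0.40398 × 442 = 178.5592
  age 8: 0.31510 × 262 = 82.5562
  age 9: 0.25838 × 223 = 57.6187
R₀ = 329.1600 + 305.5728 + 40.9157 + 178.5592 + 82.5562 + 57.6187 = 994.3826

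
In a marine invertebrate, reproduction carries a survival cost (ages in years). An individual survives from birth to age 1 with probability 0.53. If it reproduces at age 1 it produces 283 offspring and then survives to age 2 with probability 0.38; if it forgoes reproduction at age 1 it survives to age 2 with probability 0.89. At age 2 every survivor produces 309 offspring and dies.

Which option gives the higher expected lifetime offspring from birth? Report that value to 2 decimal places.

212.22

breed at age 1: R₀ = 0.53 × (283 + 0.38 × 309) = 0.53 × 400.4200 = 212.2226
delay to age 2: R₀ = 0.53 × (0.89 × 309) = 0.53 × 275.0100 = 145.7553
Higher: breed at age 1 (212.2226).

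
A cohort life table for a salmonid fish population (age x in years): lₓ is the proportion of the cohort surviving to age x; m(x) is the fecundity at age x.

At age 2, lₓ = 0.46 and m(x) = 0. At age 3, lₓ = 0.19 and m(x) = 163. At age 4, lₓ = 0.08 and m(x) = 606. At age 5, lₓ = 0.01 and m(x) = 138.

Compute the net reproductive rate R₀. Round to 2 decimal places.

R₀ = Σ lₓ m(x):
  age 2: 0.46 × 0 = 0.0000
  age 3: 0.19 × 163 = 30.9700
  age 4: 0.08 × 606 = 48.4800
  age 5: 0.01 × 138 = 1.3800
R₀ = 0.0000 + 30.9700 + 48.4800 + 1.3800 = 80.8300

80.83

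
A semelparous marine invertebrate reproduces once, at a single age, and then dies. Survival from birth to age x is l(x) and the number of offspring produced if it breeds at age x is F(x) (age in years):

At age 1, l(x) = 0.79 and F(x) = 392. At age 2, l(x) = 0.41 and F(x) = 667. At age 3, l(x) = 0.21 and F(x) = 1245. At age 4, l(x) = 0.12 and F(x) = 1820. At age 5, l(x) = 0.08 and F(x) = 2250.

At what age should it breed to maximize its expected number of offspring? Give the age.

1

Expected offspring if breeding at age x = l(x) × F(x):
  age 1: 0.79 × 392 = 309.680
  age 2: 0.41 × 667 = 273.470
  age 3: 0.21 × 1245 = 261.450
  age 4: 0.12 × 1820 = 218.400
  age 5: 0.08 × 2250 = 180.000
Maximum at age 1 (309.680).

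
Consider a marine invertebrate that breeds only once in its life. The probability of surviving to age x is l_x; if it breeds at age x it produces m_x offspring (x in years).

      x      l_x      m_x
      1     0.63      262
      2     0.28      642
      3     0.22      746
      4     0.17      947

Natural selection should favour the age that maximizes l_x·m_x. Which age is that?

Expected offspring if breeding at age x = l_x × m_x:
  age 1: 0.63 × 262 = 165.060
  age 2: 0.28 × 642 = 179.760
  age 3: 0.22 × 746 = 164.120
  age 4: 0.17 × 947 = 160.990
Maximum at age 2 (179.760).

2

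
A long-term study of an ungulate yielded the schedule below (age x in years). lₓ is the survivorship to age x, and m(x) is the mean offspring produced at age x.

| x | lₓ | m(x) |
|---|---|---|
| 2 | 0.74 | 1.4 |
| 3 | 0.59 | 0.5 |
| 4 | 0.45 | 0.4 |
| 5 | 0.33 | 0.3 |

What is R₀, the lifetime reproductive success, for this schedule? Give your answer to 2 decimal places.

R₀ = Σ lₓ m(x):
  age 2: 0.74 × 1.4 = 1.0360
  age 3: 0.59 × 0.5 = 0.2950
  age 4: 0.45 × 0.4 = 0.1800
  age 5: 0.33 × 0.3 = 0.0990
R₀ = 1.0360 + 0.2950 + 0.1800 + 0.0990 = 1.6100

1.61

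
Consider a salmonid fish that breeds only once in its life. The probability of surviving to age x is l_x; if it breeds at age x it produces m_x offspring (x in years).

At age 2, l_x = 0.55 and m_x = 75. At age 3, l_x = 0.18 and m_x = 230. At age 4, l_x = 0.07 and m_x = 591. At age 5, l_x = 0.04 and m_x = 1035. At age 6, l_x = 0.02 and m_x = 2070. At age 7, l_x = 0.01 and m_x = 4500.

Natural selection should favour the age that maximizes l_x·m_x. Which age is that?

Expected offspring if breeding at age x = l_x × m_x:
  age 2: 0.55 × 75 = 41.250
  age 3: 0.18 × 230 = 41.400
  age 4: 0.07 × 591 = 41.370
  age 5: 0.04 × 1035 = 41.400
  age 6: 0.02 × 2070 = 41.400
  age 7: 0.01 × 4500 = 45.000
Maximum at age 7 (45.000).

7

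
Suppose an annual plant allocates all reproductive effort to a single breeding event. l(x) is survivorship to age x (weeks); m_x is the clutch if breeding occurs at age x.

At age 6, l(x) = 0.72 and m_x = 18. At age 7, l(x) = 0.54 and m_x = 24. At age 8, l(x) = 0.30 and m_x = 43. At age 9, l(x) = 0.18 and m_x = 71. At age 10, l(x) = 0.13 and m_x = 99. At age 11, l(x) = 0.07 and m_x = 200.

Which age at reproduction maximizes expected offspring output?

Expected offspring if breeding at age x = l(x) × m_x:
  age 6: 0.72 × 18 = 12.960
  age 7: 0.54 × 24 = 12.960
  age 8: 0.30 × 43 = 12.900
  age 9: 0.18 × 71 = 12.780
  age 10: 0.13 × 99 = 12.870
  age 11: 0.07 × 200 = 14.000
Maximum at age 11 (14.000).

11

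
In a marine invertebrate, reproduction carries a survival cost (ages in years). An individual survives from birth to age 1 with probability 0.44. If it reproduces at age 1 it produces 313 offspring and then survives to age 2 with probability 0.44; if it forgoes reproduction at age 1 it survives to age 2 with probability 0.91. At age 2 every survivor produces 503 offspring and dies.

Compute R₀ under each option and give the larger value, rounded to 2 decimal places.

235.10

breed at age 1: R₀ = 0.44 × (313 + 0.44 × 503) = 0.44 × 534.3200 = 235.1008
delay to age 2: R₀ = 0.44 × (0.91 × 503) = 0.44 × 457.7300 = 201.4012
Higher: breed at age 1 (235.1008).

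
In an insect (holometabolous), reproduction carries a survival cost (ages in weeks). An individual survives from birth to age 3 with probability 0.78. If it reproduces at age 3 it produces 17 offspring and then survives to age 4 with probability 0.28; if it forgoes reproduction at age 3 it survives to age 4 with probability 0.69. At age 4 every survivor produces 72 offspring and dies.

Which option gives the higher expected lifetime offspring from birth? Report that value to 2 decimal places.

breed at age 3: R₀ = 0.78 × (17 + 0.28 × 72) = 0.78 × 37.1600 = 28.9848
delay to age 4: R₀ = 0.78 × (0.69 × 72) = 0.78 × 49.6800 = 38.7504
Higher: delay to age 4 (38.7504).

38.75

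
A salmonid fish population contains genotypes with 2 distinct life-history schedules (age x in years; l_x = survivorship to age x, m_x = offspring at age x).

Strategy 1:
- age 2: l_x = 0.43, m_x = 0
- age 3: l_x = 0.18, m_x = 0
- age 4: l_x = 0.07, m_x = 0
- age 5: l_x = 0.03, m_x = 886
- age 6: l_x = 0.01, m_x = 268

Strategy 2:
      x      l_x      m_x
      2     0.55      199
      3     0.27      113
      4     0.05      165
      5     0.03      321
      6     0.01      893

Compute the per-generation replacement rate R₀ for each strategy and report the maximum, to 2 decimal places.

Strategy 1: R₀ = 0.43×0 + 0.18×0 + 0.07×0 + 0.03×886 + 0.01×268 = 29.2600
Strategy 2: R₀ = 0.55×199 + 0.27×113 + 0.05×165 + 0.03×321 + 0.01×893 = 166.7700
Highest R₀: strategy 2 with 166.7700.

166.77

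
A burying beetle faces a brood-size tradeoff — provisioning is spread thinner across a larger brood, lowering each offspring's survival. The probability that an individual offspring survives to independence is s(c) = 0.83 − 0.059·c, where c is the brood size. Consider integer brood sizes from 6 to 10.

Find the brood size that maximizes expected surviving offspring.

7

Expected surviving offspring = c × s(c):
  c=6: 6 × 0.476 = 2.856
  c=7: 7 × 0.417 = 2.919
  c=8: 8 × 0.358 = 2.864
  c=9: 9 × 0.299 = 2.691
  c=10: 10 × 0.240 = 2.400
Maximum at c = 7 (2.919 surviving offspring).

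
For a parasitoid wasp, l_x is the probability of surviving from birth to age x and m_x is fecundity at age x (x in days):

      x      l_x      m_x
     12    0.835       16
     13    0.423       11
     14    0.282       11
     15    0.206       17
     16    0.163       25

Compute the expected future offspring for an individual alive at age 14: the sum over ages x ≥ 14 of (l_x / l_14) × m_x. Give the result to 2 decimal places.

l_14 = 0.282. Conditional survival from age 14 to x is l_x / l_14.
  x=14: (0.282/0.282) × 11 = 11.0000
  x=15: (0.206/0.282) × 17 = 12.4184
  x=16: (0.163/0.282) × 25 = 14.4504
Sum = 11.0000 + 12.4184 + 14.4504 = 37.8688

37.87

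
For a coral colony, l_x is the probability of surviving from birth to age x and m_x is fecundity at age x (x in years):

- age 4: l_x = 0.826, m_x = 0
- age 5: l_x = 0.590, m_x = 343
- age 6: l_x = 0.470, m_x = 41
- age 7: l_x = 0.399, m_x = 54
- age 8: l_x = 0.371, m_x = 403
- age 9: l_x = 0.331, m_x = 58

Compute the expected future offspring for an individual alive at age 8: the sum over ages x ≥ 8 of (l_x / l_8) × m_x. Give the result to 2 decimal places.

l_8 = 0.371. Conditional survival from age 8 to x is l_x / l_8.
  x=8: (0.371/0.371) × 403 = 403.0000
  x=9: (0.331/0.371) × 58 = 51.7466
Sum = 403.0000 + 51.7466 = 454.7466

454.75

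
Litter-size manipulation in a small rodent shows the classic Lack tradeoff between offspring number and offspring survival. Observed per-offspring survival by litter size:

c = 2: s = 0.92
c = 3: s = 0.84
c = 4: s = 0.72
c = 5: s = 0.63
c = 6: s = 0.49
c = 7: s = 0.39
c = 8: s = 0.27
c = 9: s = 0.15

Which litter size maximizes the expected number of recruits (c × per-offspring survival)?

Expected recruits = c × s(c):
  c=2: 2 × 0.92 = 1.840
  c=3: 3 × 0.84 = 2.520
  c=4: 4 × 0.72 = 2.880
  c=5: 5 × 0.63 = 3.150
  c=6: 6 × 0.49 = 2.940
  c=7: 7 × 0.39 = 2.730
  c=8: 8 × 0.27 = 2.160
  c=9: 9 × 0.15 = 1.350
Maximum at c = 5 (3.150 recruits).

5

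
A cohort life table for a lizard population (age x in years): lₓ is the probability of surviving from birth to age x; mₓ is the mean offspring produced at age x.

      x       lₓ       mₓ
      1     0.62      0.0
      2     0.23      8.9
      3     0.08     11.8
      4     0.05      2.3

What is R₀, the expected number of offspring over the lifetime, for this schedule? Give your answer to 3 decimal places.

R₀ = Σ lₓ mₓ:
  age 1: 0.62 × 0.0 = 0.0000
  age 2: 0.23 × 8.9 = 2.0470
  age 3: 0.08 × 11.8 = 0.9440
  age 4: 0.05 × 2.3 = 0.1150
R₀ = 0.0000 + 2.0470 + 0.9440 + 0.1150 = 3.1060

3.106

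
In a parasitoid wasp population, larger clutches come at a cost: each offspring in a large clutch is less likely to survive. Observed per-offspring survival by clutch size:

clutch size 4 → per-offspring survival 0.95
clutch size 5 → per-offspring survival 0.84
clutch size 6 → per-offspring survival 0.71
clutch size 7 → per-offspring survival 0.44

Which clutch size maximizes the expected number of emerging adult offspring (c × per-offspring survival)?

Expected emerging adult offspring = c × s(c):
  c=4: 4 × 0.95 = 3.800
  c=5: 5 × 0.84 = 4.200
  c=6: 6 × 0.71 = 4.260
  c=7: 7 × 0.44 = 3.080
Maximum at c = 6 (4.260 emerging adult offspring).

6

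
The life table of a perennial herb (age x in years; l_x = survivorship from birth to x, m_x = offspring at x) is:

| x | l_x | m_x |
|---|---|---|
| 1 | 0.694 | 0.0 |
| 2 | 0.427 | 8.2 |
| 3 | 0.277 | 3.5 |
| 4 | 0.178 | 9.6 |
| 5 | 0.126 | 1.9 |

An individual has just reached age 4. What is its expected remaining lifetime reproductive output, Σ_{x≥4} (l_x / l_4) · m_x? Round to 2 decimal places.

l_4 = 0.178. Conditional survival from age 4 to x is l_x / l_4.
  x=4: (0.178/0.178) × 9.6 = 9.6000
  x=5: (0.126/0.178) × 1.9 = 1.3449
Sum = 9.6000 + 1.3449 = 10.9449

10.94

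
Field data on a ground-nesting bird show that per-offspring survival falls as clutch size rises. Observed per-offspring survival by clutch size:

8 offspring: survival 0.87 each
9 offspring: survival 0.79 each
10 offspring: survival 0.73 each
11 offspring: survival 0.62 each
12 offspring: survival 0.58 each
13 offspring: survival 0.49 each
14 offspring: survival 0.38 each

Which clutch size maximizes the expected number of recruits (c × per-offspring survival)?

Expected recruits = c × s(c):
  c=8: 8 × 0.87 = 6.960
  c=9: 9 × 0.79 = 7.110
  c=10: 10 × 0.73 = 7.300
  c=11: 11 × 0.62 = 6.820
  c=12: 12 × 0.58 = 6.960
  c=13: 13 × 0.49 = 6.370
  c=14: 14 × 0.38 = 5.320
Maximum at c = 10 (7.300 recruits).

10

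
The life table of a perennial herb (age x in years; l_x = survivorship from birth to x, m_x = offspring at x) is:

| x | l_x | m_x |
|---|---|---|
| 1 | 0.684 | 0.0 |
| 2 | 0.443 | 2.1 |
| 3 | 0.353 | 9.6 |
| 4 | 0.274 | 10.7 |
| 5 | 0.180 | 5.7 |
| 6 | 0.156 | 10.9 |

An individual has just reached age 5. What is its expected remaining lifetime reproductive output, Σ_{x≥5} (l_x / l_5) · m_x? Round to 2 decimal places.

l_5 = 0.180. Conditional survival from age 5 to x is l_x / l_5.
  x=5: (0.180/0.180) × 5.7 = 5.7000
  x=6: (0.156/0.180) × 10.9 = 9.4467
Sum = 5.7000 + 9.4467 = 15.1467

15.15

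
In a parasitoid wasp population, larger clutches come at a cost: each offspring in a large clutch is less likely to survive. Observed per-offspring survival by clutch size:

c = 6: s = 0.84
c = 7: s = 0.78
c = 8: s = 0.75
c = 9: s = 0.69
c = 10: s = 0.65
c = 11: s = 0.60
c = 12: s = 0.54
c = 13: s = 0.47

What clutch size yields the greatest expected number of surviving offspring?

11

Expected surviving offspring = c × s(c):
  c=6: 6 × 0.84 = 5.040
  c=7: 7 × 0.78 = 5.460
  c=8: 8 × 0.75 = 6.000
  c=9: 9 × 0.69 = 6.210
  c=10: 10 × 0.65 = 6.500
  c=11: 11 × 0.60 = 6.600
  c=12: 12 × 0.54 = 6.480
  c=13: 13 × 0.47 = 6.110
Maximum at c = 11 (6.600 surviving offspring).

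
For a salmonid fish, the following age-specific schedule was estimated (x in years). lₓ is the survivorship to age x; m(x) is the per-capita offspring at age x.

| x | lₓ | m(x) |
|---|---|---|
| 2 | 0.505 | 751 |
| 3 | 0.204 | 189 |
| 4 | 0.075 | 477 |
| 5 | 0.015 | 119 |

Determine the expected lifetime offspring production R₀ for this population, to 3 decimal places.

455.371

R₀ = Σ lₓ m(x):
  age 2: 0.505 × 751 = 379.2550
  age 3: 0.204 × 189 = 38.5560
  age 4: 0.075 × 477 = 35.7750
  age 5: 0.015 × 119 = 1.7850
R₀ = 379.2550 + 38.5560 + 35.7750 + 1.7850 = 455.3710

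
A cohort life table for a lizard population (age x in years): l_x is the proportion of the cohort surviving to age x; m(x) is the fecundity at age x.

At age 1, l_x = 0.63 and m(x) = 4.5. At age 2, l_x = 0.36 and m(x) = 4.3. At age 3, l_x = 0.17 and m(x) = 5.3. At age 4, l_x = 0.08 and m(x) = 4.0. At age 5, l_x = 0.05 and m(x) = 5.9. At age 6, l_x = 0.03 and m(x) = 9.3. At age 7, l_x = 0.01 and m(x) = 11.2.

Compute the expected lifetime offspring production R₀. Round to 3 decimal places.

6.290

R₀ = Σ l_x m(x):
  age 1: 0.63 × 4.5 = 2.8350
  age 2: 0.36 × 4.3 = 1.5480
  age 3: 0.17 × 5.3 = 0.9010
  age 4: 0.08 × 4.0 = 0.3200
  age 5: 0.05 × 5.9 = 0.2950
  age 6: 0.03 × 9.3 = 0.2790
  age 7: 0.01 × 11.2 = 0.1120
R₀ = 2.8350 + 1.5480 + 0.9010 + 0.3200 + 0.2950 + 0.2790 + 0.1120 = 6.2900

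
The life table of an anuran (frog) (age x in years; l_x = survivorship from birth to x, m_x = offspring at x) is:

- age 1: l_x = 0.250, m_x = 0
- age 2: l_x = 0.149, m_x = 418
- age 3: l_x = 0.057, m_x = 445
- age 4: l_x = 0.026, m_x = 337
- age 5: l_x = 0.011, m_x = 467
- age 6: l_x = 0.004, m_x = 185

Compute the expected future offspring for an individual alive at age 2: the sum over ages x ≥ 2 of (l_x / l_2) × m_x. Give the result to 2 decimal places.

l_2 = 0.149. Conditional survival from age 2 to x is l_x / l_2.
  x=2: (0.149/0.149) × 418 = 418.0000
  x=3: (0.057/0.149) × 445 = 170.2349
  x=4: (0.026/0.149) × 337 = 58.8054
  x=5: (0.011/0.149) × 467 = 34.4765
  x=6: (0.004/0.149) × 185 = 4.9664
Sum = 418.0000 + 170.2349 + 58.8054 + 34.4765 + 4.9664 = 686.4832

686.48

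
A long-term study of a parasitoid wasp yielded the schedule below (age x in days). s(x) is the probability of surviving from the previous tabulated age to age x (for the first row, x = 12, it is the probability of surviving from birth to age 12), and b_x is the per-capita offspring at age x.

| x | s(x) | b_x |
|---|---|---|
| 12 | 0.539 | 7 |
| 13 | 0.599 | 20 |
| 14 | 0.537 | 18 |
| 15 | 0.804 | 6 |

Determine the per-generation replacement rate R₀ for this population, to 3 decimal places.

14.187

Survivorship from birth: l_x = s_12·s_13·…·s_x.
  l_12 = 0.53900
  l_13 = 0.32286
  l_14 = 0.17338
  l_15 = 0.13939
R₀ = Σ l_x b_x:
  age 12: 0.53900 × 7 = 3.7730
  age 13: 0.32286 × 20 = 6.4572
  age 14: 0.17338 × 18 = 3.1208
  age 15: 0.13939 × 6 = 0.8363
R₀ = 3.7730 + 6.4572 + 3.1208 + 0.8363 = 14.1874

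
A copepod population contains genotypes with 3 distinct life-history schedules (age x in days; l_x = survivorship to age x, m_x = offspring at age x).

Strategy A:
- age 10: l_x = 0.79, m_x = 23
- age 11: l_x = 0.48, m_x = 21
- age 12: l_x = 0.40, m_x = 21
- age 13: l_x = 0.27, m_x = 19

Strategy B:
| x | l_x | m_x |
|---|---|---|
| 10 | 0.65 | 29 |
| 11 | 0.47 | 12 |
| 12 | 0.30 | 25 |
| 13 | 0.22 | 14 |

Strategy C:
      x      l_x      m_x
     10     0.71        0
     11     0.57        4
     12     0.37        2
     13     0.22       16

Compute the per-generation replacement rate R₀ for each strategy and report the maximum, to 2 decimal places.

Strategy A: R₀ = 0.79×23 + 0.48×21 + 0.40×21 + 0.27×19 = 41.7800
Strategy B: R₀ = 0.65×29 + 0.47×12 + 0.30×25 + 0.22×14 = 35.0700
Strategy C: R₀ = 0.71×0 + 0.57×4 + 0.37×2 + 0.22×16 = 6.5400
Highest R₀: strategy A with 41.7800.

41.78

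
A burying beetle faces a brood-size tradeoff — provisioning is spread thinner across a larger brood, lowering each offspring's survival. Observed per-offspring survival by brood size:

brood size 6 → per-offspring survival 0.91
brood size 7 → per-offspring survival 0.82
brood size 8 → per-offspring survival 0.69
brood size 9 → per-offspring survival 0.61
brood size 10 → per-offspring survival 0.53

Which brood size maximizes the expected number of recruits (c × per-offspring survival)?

7

Expected recruits = c × s(c):
  c=6: 6 × 0.91 = 5.460
  c=7: 7 × 0.82 = 5.740
  c=8: 8 × 0.69 = 5.520
  c=9: 9 × 0.61 = 5.490
  c=10: 10 × 0.53 = 5.300
Maximum at c = 7 (5.740 recruits).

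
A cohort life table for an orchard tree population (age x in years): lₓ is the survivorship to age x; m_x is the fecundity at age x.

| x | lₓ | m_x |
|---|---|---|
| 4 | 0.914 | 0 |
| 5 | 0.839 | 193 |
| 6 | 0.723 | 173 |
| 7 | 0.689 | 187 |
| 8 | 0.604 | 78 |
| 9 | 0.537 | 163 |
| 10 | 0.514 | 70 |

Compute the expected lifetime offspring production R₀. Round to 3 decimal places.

R₀ = Σ lₓ m_x:
  age 4: 0.914 × 0 = 0.0000
  age 5: 0.839 × 193 = 161.9270
  age 6: 0.723 × 173 = 125.0790
  age 7: 0.689 × 187 = 128.8430
  age 8: 0.604 × 78 = 47.1120
  age 9: 0.537 × 163 = 87.5310
  age 10: 0.514 × 70 = 35.9800
R₀ = 0.0000 + 161.9270 + 125.0790 + 128.8430 + 47.1120 + 87.5310 + 35.9800 = 586.4720

586.472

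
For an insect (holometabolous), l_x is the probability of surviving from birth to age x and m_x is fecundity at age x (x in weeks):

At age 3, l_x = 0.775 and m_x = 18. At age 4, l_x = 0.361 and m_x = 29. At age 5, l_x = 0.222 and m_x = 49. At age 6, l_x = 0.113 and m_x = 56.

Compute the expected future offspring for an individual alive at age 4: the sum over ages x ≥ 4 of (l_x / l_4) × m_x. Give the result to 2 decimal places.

l_4 = 0.361. Conditional survival from age 4 to x is l_x / l_4.
  x=4: (0.361/0.361) × 29 = 29.0000
  x=5: (0.222/0.361) × 49 = 30.1330
  x=6: (0.113/0.361) × 56 = 17.5291
Sum = 29.0000 + 30.1330 + 17.5291 = 76.6620

76.66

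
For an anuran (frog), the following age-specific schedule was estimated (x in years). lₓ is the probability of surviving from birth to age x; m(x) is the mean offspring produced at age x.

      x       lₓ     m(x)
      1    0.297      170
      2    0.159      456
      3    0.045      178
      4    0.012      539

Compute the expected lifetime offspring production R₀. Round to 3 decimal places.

R₀ = Σ lₓ m(x):
  age 1: 0.297 × 170 = 50.4900
  age 2: 0.159 × 456 = 72.5040
  age 3: 0.045 × 178 = 8.0100
  age 4: 0.012 × 539 = 6.4680
R₀ = 50.4900 + 72.5040 + 8.0100 + 6.4680 = 137.4720

137.472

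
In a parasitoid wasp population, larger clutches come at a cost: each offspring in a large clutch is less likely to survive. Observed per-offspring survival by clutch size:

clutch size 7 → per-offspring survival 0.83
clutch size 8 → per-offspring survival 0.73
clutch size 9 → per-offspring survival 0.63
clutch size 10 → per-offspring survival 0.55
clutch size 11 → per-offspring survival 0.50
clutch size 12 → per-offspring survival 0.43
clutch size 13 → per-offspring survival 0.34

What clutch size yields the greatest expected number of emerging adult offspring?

8

Expected emerging adult offspring = c × s(c):
  c=7: 7 × 0.83 = 5.810
  c=8: 8 × 0.73 = 5.840
  c=9: 9 × 0.63 = 5.670
  c=10: 10 × 0.55 = 5.500
  c=11: 11 × 0.50 = 5.500
  c=12: 12 × 0.43 = 5.160
  c=13: 13 × 0.34 = 4.420
Maximum at c = 8 (5.840 emerging adult offspring).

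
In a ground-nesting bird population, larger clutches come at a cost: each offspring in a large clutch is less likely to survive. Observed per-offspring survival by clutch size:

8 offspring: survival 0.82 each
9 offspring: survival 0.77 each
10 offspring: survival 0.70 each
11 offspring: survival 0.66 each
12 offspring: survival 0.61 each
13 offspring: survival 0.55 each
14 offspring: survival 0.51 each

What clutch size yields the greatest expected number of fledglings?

Expected fledglings = c × s(c):
  c=8: 8 × 0.82 = 6.560
  c=9: 9 × 0.77 = 6.930
  c=10: 10 × 0.70 = 7.000
  c=11: 11 × 0.66 = 7.260
  c=12: 12 × 0.61 = 7.320
  c=13: 13 × 0.55 = 7.150
  c=14: 14 × 0.51 = 7.140
Maximum at c = 12 (7.320 fledglings).

12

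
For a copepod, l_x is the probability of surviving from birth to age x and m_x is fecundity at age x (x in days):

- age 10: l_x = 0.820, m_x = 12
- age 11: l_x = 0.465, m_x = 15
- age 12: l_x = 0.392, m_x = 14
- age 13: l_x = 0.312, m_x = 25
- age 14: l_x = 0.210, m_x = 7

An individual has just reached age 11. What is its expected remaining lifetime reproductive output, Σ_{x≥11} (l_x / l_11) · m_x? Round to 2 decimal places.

46.74

l_11 = 0.465. Conditional survival from age 11 to x is l_x / l_11.
  x=11: (0.465/0.465) × 15 = 15.0000
  x=12: (0.392/0.465) × 14 = 11.8022
  x=13: (0.312/0.465) × 25 = 16.7742
  x=14: (0.210/0.465) × 7 = 3.1613
Sum = 15.0000 + 11.8022 + 16.7742 + 3.1613 = 46.7376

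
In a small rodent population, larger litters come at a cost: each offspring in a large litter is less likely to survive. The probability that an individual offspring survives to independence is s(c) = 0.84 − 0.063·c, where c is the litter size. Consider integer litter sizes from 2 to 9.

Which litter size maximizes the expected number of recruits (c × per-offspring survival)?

Expected recruits = c × s(c):
  c=2: 2 × 0.714 = 1.428
  c=3: 3 × 0.651 = 1.953
  c=4: 4 × 0.588 = 2.352
  c=5: 5 × 0.525 = 2.625
  c=6: 6 × 0.462 = 2.772
  c=7: 7 × 0.399 = 2.793
  c=8: 8 × 0.336 = 2.688
  c=9: 9 × 0.273 = 2.457
Maximum at c = 7 (2.793 recruits).

7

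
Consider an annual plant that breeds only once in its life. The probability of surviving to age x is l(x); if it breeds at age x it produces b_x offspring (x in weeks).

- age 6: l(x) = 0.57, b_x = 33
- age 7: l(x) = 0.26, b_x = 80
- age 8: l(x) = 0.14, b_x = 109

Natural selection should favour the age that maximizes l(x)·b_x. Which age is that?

Expected offspring if breeding at age x = l(x) × b_x:
  age 6: 0.57 × 33 = 18.810
  age 7: 0.26 × 80 = 20.800
  age 8: 0.14 × 109 = 15.260
Maximum at age 7 (20.800).

7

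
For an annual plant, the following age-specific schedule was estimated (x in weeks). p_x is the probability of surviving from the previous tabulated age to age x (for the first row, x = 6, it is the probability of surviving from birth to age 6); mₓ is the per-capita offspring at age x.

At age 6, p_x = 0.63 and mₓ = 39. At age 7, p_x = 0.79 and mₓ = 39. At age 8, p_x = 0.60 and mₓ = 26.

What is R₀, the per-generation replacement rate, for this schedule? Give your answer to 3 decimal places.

51.744

Survivorship from birth: l_x = p_6·p_7·…·p_x.
  l_6 = 0.63000
  l_7 = 0.49770
  l_8 = 0.29862
R₀ = Σ l_x mₓ:
  age 6: 0.63000 × 39 = 24.5700
  age 7: 0.49770 × 39 = 19.4103
  age 8: 0.29862 × 26 = 7.7641
R₀ = 24.5700 + 19.4103 + 7.7641 = 51.7444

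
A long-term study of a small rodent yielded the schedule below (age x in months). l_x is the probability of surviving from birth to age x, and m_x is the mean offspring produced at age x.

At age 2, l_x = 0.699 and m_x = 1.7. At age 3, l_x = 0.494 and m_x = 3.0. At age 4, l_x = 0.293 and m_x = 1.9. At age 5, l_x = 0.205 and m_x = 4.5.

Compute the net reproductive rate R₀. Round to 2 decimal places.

R₀ = Σ l_x m_x:
  age 2: 0.699 × 1.7 = 1.1883
  age 3: 0.494 × 3.0 = 1.4820
  age 4: 0.293 × 1.9 = 0.5567
  age 5: 0.205 × 4.5 = 0.9225
R₀ = 1.1883 + 1.4820 + 0.5567 + 0.9225 = 4.1495

4.15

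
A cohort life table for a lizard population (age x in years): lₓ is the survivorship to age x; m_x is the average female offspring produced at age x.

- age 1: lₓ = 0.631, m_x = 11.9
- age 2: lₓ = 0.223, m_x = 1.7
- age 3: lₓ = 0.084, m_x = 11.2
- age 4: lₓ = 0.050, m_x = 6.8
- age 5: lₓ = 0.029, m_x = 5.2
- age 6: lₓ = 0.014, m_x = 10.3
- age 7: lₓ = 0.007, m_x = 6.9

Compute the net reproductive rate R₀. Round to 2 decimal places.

9.51

R₀ = Σ lₓ m_x:
  age 1: 0.631 × 11.9 = 7.5089
  age 2: 0.223 × 1.7 = 0.3791
  age 3: 0.084 × 11.2 = 0.9408
  age 4: 0.050 × 6.8 = 0.3400
  age 5: 0.029 × 5.2 = 0.1508
  age 6: 0.014 × 10.3 = 0.1442
  age 7: 0.007 × 6.9 = 0.0483
R₀ = 7.5089 + 0.3791 + 0.9408 + 0.3400 + 0.1508 + 0.1442 + 0.0483 = 9.5121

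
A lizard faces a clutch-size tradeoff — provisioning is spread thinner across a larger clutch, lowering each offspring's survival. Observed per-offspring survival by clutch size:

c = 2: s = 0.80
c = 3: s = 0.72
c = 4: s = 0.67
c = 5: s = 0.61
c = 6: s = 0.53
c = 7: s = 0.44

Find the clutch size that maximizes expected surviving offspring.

Expected surviving offspring = c × s(c):
  c=2: 2 × 0.80 = 1.600
  c=3: 3 × 0.72 = 2.160
  c=4: 4 × 0.67 = 2.680
  c=5: 5 × 0.61 = 3.050
  c=6: 6 × 0.53 = 3.180
  c=7: 7 × 0.44 = 3.080
Maximum at c = 6 (3.180 surviving offspring).

6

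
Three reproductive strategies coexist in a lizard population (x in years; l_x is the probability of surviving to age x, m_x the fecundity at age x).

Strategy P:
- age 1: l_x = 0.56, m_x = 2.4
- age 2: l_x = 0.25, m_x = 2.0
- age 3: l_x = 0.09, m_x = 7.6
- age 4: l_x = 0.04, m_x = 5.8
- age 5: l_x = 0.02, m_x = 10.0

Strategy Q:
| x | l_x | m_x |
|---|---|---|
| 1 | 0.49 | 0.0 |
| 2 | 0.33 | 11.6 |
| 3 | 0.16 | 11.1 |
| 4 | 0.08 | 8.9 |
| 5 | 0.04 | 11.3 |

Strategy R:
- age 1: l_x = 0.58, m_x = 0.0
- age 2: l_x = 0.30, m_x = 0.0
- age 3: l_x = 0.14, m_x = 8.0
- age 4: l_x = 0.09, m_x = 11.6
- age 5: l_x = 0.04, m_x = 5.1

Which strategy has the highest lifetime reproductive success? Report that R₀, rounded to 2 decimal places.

Strategy P: R₀ = 0.56×2.4 + 0.25×2.0 + 0.09×7.6 + 0.04×5.8 + 0.02×10.0 = 2.9600
Strategy Q: R₀ = 0.49×0.0 + 0.33×11.6 + 0.16×11.1 + 0.08×8.9 + 0.04×11.3 = 6.7680
Strategy R: R₀ = 0.58×0.0 + 0.30×0.0 + 0.14×8.0 + 0.09×11.6 + 0.04×5.1 = 2.3680
Highest R₀: strategy Q with 6.7680.

6.77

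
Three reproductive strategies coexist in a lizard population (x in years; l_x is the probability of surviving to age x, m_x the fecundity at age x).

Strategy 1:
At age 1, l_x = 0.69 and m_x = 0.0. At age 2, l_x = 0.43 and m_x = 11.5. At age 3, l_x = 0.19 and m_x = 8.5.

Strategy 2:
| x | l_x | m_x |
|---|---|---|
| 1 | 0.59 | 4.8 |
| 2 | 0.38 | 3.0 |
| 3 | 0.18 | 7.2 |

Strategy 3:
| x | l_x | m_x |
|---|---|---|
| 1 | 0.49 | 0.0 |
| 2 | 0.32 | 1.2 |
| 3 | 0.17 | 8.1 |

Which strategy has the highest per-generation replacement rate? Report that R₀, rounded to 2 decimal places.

6.56

Strategy 1: R₀ = 0.69×0.0 + 0.43×11.5 + 0.19×8.5 = 6.5600
Strategy 2: R₀ = 0.59×4.8 + 0.38×3.0 + 0.18×7.2 = 5.2680
Strategy 3: R₀ = 0.49×0.0 + 0.32×1.2 + 0.17×8.1 = 1.7610
Highest R₀: strategy 1 with 6.5600.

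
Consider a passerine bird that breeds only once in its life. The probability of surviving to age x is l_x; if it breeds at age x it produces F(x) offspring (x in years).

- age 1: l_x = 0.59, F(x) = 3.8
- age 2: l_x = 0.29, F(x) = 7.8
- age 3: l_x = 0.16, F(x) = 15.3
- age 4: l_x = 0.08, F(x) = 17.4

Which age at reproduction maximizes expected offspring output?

3

Expected offspring if breeding at age x = l_x × F(x):
  age 1: 0.59 × 3.8 = 2.242
  age 2: 0.29 × 7.8 = 2.262
  age 3: 0.16 × 15.3 = 2.448
  age 4: 0.08 × 17.4 = 1.392
Maximum at age 3 (2.448).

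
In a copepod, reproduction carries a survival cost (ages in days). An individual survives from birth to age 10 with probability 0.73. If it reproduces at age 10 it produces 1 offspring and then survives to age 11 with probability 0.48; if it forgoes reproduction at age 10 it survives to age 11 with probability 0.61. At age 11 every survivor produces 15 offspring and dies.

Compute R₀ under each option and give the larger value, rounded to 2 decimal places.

breed at age 10: R₀ = 0.73 × (1 + 0.48 × 15) = 0.73 × 8.2000 = 5.9860
delay to age 11: R₀ = 0.73 × (0.61 × 15) = 0.73 × 9.1500 = 6.6795
Higher: delay to age 11 (6.6795).

6.68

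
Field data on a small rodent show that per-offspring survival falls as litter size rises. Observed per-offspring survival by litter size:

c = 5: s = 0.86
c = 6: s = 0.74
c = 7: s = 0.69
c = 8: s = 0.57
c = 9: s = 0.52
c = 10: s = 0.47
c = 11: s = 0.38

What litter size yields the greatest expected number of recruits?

7

Expected recruits = c × s(c):
  c=5: 5 × 0.86 = 4.300
  c=6: 6 × 0.74 = 4.440
  c=7: 7 × 0.69 = 4.830
  c=8: 8 × 0.57 = 4.560
  c=9: 9 × 0.52 = 4.680
  c=10: 10 × 0.47 = 4.700
  c=11: 11 × 0.38 = 4.180
Maximum at c = 7 (4.830 recruits).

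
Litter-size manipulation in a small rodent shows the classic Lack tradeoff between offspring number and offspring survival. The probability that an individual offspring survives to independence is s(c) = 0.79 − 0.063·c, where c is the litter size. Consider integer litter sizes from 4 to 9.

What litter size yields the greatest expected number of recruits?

Expected recruits = c × s(c):
  c=4: 4 × 0.538 = 2.152
  c=5: 5 × 0.475 = 2.375
  c=6: 6 × 0.412 = 2.472
  c=7: 7 × 0.349 = 2.443
  c=8: 8 × 0.286 = 2.288
  c=9: 9 × 0.223 = 2.007
Maximum at c = 6 (2.472 recruits).

6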